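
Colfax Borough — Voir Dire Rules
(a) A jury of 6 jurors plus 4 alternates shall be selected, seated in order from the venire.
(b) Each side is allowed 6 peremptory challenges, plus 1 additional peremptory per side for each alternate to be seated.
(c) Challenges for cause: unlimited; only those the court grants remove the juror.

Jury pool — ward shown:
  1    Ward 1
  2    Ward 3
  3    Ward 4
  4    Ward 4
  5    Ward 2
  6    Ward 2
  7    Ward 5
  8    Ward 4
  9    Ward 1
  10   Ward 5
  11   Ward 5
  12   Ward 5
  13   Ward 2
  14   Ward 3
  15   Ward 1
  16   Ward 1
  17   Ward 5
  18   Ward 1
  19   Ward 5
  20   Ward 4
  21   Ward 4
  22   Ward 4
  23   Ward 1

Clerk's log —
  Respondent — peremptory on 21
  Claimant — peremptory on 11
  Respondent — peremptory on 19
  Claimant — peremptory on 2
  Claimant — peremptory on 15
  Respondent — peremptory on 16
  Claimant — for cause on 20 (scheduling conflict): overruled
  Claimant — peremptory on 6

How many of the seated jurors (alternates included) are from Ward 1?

2

Removed: #2, #6, #11, #15, #16, #19, #21.
Seated (10 incl. alternates): #1, #3, #4, #5, #7, #8, #9, #10, #12, #13.
Of those, in Ward 1: #1, #9 → 2.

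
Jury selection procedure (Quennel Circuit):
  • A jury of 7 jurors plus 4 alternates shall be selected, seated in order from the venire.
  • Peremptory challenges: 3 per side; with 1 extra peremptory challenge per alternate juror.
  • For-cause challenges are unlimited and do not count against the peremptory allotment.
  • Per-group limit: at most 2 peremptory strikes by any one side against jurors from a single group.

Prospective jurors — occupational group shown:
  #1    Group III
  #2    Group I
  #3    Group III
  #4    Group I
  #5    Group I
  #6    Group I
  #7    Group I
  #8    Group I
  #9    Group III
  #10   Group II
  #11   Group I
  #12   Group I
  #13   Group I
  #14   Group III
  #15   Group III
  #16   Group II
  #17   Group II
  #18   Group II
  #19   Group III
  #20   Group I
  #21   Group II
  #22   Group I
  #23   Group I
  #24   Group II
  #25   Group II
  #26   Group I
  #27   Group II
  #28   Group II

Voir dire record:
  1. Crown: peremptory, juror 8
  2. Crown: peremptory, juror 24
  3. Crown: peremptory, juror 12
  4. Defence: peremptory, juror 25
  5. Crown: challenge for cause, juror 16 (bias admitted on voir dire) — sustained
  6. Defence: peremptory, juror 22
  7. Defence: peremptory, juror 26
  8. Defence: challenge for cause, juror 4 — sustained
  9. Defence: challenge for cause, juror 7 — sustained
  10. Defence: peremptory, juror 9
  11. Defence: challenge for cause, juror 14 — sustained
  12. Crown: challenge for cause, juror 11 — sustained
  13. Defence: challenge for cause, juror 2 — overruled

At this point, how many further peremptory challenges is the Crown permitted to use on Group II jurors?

Crown peremptories so far: #8, #24, #12 — 3 of 7 used, 4 left overall.
Against Group II: #24 — 1 used; per-group cap 2 leaves 1.
Binding limit: min(4, 1) = 1.

1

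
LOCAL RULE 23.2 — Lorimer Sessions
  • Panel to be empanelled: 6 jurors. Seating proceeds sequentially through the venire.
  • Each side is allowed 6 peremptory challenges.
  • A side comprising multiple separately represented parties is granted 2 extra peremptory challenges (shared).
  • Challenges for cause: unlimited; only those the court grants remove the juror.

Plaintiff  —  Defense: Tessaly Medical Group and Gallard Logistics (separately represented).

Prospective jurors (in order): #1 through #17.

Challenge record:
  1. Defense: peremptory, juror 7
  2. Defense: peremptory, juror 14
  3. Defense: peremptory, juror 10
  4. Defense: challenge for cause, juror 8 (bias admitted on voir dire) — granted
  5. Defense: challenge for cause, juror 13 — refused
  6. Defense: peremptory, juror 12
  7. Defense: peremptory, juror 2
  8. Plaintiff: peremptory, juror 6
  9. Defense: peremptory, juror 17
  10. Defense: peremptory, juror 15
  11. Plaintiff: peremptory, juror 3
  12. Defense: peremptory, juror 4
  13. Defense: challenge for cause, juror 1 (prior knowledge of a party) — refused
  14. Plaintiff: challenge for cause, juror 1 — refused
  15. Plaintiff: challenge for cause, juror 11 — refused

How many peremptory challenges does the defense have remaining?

0

Defense allotment: 6 base + 2 multi-party = 8.
Defense peremptories used: #7, #14, #10, #12, #2, #17, #15, #4 — 8 (for-cause on #8, #13, #1 don't count).
Remaining: 8 − 8 = 0.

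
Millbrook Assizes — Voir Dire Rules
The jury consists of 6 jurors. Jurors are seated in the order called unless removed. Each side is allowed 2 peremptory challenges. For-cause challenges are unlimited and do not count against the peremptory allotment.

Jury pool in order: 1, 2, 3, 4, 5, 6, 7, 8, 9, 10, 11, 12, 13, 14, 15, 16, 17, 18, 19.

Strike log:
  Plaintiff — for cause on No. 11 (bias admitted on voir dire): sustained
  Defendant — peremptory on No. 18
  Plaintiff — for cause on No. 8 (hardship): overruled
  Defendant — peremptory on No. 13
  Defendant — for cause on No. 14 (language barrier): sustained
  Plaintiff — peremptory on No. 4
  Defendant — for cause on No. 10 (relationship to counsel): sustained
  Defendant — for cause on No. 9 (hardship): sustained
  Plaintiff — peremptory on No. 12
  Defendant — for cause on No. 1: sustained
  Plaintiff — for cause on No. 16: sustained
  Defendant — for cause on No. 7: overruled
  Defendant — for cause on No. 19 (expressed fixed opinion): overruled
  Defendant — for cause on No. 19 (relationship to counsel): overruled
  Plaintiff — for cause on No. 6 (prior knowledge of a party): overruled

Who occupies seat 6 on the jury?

Removed: #1, #4, #9, #10, #11, #12, #13, #14, #16, #18. (#6, #7, #8, #19 stay — for-cause denied.)
Filling seats in venire order through position 6: #2, #3, #5, #6, #7, #8.
So seat 6 is #8.

8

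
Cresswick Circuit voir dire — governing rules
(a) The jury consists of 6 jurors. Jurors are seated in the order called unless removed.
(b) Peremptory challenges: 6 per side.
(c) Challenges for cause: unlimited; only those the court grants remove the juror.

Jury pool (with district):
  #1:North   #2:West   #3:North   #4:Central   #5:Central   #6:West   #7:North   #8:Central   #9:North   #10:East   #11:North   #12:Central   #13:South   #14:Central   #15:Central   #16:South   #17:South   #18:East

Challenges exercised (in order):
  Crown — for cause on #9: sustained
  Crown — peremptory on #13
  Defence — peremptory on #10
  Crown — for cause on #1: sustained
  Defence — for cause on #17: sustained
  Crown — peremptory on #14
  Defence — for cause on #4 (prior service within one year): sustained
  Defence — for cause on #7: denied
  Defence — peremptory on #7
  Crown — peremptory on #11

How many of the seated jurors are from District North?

1

Removed: #1, #4, #7, #9, #10, #11, #13, #14, #17.
Seated jurors 1–6: #2, #3, #5, #6, #8, #12.
Of those, in District North: #3 → 1.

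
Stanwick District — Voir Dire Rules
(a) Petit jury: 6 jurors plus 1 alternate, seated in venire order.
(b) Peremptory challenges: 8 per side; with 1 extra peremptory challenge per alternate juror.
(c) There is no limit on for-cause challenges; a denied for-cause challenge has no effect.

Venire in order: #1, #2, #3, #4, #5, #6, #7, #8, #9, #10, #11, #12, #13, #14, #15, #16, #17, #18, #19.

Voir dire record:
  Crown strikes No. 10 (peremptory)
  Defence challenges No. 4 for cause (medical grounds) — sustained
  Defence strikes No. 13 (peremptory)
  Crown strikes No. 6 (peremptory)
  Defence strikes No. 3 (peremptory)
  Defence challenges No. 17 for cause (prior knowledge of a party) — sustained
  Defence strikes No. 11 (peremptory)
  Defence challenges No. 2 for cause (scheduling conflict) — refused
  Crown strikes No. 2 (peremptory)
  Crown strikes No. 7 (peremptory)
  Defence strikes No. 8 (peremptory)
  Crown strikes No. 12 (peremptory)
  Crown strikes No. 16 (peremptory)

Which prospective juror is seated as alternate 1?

Removed: #2, #3, #4, #6, #7, #8, #10, #11, #12, #13, #16, #17.
Filling seats in venire order through position 7: #1, #5, #9, #14, #15, #18, #19.
So alternate 1 is #19.

19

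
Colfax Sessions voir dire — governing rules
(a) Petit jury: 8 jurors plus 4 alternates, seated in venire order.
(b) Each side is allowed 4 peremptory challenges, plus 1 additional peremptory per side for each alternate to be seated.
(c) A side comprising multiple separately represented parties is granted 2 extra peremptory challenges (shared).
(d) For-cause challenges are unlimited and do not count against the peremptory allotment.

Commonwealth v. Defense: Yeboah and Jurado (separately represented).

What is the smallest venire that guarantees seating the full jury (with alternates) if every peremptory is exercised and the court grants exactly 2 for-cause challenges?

32

Seats to fill: 8 + 4 alternates = 12.
Peremptories — Commonwealth: 4 + 1×4 = 8; Defense: 4 + 1×4 + 2 = 10; total 18.
For-cause removals: 2.
Minimum venire: 12 + 18 + 2 = 32.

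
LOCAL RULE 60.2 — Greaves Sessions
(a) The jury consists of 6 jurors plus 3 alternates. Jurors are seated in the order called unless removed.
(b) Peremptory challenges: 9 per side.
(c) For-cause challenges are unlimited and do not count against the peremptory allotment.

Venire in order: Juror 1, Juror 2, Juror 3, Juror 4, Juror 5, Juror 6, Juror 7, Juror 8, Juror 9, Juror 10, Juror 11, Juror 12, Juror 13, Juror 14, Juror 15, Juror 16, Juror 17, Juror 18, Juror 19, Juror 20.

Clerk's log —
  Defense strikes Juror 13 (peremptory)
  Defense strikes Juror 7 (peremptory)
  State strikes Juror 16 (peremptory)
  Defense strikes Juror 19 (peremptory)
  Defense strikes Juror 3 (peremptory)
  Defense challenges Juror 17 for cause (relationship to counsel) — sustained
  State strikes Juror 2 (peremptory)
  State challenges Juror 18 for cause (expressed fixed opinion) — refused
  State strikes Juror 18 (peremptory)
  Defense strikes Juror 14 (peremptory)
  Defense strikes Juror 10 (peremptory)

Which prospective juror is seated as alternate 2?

Removed: #2, #3, #7, #10, #13, #14, #16, #17, #18, #19.
Seating in order: seats 1–6 → #1, #4, #5, #6, #8, #9; alternates → #11, #12, #15.
So alternate 2 is #12.

12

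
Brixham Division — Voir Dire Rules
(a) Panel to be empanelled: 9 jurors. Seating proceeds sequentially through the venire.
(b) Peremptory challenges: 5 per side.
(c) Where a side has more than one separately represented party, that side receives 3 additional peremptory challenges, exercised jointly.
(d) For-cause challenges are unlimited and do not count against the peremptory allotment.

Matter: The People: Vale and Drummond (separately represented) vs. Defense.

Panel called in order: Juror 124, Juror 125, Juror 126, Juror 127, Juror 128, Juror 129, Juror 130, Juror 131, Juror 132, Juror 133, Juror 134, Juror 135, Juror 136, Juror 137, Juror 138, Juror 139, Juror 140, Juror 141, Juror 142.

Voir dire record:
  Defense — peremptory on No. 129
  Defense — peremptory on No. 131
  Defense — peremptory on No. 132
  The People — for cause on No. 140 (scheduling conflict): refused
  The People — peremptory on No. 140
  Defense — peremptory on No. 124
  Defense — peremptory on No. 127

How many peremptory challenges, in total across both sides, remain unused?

7

The People allotment: 5 base + 3 multi-party = 8. Defense allotment: 5.
The People peremptories used: #140 — 1 (the for-cause on #140 doesn't count).
Defense peremptories used: #129, #131, #132, #124, #127 — 5.
Remaining: (8 − 1) + (5 − 5) = 7.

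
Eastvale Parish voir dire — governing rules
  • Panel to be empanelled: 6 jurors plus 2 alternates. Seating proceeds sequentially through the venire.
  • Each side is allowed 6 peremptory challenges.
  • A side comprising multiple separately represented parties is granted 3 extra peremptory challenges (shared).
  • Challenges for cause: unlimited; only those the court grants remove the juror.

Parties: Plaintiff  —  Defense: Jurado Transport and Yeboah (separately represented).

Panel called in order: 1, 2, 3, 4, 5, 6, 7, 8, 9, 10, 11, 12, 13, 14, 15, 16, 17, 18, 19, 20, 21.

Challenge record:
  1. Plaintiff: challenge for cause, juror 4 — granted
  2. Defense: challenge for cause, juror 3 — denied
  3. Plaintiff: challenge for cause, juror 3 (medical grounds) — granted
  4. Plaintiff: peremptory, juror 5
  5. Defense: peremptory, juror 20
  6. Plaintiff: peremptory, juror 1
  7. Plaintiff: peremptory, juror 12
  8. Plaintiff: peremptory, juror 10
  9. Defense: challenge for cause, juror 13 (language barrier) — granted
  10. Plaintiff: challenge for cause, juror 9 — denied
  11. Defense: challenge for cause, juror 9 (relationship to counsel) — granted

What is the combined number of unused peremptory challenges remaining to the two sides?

Plaintiff allotment: 6. Defense allotment: 6 base + 3 multi-party = 9.
Plaintiff peremptories used: #5, #1, #12, #10 — 4 (for-cause on #4, #3, #9 don't count).
Defense peremptories used: #20 — 1 (for-cause on #3, #13, #9 don't count).
Remaining: (6 − 4) + (9 − 1) = 10.

10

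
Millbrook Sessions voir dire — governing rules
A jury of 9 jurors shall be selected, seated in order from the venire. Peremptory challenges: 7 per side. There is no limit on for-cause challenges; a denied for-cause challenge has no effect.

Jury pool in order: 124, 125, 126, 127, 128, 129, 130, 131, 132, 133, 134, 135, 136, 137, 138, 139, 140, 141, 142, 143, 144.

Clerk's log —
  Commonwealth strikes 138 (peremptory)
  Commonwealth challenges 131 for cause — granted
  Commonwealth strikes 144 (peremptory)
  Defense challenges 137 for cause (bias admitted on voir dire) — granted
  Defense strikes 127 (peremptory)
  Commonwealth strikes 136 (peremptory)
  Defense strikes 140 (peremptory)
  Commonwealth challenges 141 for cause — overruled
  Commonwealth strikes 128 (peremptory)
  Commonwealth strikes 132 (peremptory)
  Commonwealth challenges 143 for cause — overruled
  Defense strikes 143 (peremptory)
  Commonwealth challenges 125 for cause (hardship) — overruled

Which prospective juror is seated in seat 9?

Removed: #127, #128, #131, #132, #136, #137, #138, #140, #143, #144. (#125, #141 stay — for-cause denied.)
Seating in order: seats 1–9 → #124, #125, #126, #129, #130, #133, #134, #135, #139.
So seat 9 is #139.

139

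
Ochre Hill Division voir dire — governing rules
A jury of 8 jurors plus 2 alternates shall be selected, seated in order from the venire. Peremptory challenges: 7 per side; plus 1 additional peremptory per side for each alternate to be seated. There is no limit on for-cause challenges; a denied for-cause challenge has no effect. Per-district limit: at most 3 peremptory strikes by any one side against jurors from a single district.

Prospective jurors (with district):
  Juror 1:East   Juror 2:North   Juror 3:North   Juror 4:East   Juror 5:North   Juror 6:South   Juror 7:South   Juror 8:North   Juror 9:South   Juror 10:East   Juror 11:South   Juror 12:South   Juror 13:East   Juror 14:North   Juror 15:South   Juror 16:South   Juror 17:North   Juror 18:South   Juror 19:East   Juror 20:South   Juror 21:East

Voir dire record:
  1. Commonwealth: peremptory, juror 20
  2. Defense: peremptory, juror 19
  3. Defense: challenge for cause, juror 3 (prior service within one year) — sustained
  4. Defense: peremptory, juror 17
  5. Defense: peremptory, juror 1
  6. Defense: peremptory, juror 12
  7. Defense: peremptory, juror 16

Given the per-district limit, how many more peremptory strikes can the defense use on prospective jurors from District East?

1

Defense peremptories so far: #19, #17, #1, #12, #16 — 5 of 9 used, 4 left overall.
Against District East: #19, #1 — 2 used; per-district cap 3 leaves 1.
Binding limit: min(4, 1) = 1.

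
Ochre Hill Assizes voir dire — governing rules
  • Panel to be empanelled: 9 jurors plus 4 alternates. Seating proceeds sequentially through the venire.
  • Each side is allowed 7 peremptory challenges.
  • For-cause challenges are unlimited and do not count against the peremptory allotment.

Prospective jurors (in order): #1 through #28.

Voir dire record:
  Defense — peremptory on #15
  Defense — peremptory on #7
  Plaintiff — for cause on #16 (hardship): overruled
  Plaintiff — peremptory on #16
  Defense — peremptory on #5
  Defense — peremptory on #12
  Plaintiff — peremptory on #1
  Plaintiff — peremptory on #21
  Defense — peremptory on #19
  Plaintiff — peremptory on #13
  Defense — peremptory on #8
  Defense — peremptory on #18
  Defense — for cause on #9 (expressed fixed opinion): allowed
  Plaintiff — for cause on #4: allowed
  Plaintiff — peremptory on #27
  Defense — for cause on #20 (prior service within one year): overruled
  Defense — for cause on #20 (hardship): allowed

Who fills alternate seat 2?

25

Removed: #1, #4, #5, #7, #8, #9, #12, #13, #15, #16, #18, #19, #20, #21, #27.
Seating in order: seats 1–9 → #2, #3, #6, #10, #11, #14, #17, #22, #23; alternates → #24, #25, #26, #28.
So alternate 2 is #25.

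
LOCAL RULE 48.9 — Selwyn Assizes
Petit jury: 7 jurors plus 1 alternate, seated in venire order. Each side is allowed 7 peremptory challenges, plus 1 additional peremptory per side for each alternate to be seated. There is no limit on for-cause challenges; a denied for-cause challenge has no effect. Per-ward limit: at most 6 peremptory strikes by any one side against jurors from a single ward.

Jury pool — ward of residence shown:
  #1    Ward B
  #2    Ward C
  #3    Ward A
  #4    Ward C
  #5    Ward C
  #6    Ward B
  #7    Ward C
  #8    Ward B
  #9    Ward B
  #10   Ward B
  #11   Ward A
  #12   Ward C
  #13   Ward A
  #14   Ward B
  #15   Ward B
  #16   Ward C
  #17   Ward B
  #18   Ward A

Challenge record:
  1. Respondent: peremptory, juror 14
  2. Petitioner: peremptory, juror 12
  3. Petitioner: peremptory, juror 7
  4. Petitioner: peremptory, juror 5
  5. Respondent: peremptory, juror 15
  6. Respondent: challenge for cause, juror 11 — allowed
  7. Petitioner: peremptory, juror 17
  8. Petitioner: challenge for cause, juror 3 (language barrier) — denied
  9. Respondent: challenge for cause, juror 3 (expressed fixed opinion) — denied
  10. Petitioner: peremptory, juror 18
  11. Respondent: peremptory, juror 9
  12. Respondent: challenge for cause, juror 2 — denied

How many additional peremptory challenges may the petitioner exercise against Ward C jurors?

3

Petitioner peremptories so far: #12, #7, #5, #17, #18 — 5 of 8 used, 3 left overall.
Against Ward C: #12, #7, #5 — 3 used; per-ward cap 6 leaves 3.
Binding limit: min(3, 3) = 3.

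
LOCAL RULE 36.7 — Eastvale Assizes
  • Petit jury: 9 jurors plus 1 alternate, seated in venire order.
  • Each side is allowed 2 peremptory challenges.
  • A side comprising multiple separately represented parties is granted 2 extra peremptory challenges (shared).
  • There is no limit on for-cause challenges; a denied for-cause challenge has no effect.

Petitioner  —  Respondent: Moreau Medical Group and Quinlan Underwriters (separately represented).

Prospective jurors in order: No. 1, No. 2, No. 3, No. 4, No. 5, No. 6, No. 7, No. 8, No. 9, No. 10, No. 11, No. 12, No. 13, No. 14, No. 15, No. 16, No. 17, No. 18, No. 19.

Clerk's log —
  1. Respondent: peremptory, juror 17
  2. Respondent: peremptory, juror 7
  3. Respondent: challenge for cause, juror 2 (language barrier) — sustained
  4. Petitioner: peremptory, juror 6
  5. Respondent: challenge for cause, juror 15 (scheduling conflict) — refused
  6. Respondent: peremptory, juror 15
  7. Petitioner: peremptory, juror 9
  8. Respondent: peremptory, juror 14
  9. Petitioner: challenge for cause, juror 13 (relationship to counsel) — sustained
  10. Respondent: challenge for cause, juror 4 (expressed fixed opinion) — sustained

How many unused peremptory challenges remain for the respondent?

Respondent allotment: 2 base + 2 multi-party = 4.
Respondent peremptories used: #17, #7, #15, #14 — 4 (for-cause on #2, #15, #4 don't count).
Remaining: 4 − 4 = 0.

0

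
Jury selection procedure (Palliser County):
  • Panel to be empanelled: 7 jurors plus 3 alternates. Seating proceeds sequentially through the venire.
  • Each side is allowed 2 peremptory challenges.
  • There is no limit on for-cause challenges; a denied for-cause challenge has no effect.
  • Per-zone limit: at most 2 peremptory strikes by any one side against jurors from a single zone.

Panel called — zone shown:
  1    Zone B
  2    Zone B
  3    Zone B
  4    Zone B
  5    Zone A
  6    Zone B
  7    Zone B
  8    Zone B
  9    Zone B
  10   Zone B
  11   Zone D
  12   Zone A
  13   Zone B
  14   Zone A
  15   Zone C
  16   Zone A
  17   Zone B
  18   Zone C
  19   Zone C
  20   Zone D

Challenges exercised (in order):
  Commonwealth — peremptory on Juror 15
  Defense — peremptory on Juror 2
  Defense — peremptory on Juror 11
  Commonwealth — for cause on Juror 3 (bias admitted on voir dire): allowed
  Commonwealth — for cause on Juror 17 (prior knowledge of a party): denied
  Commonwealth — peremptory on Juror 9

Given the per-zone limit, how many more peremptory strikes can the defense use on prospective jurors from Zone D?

Defense peremptories so far: #2, #11 — 2 of 2 used, 0 left overall.
Against Zone D: #11 — 1 used; per-zone cap 2 leaves 1.
Binding limit: min(0, 1) = 0.

0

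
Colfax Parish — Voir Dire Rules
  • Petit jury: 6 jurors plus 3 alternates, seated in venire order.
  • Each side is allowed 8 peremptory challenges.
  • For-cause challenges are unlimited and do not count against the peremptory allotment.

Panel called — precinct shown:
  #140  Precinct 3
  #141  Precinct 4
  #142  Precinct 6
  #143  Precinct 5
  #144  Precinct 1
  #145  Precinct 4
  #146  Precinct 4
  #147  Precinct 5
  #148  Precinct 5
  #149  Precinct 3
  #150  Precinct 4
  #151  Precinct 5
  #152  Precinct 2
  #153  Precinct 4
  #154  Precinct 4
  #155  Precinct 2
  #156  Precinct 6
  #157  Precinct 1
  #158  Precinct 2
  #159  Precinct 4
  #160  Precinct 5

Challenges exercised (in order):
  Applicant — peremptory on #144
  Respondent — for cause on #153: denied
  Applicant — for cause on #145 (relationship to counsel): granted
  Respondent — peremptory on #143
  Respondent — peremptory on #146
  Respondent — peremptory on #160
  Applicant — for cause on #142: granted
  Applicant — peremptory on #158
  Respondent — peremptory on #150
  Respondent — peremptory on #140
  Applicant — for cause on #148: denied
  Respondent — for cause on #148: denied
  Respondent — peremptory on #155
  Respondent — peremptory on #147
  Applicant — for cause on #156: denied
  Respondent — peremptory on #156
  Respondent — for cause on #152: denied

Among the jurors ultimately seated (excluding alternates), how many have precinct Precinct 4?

2

Removed: #140, #142, #143, #144, #145, #146, #147, #150, #155, #156, #158, #160.
Seated jurors 1–6: #141, #148, #149, #151, #152, #153 (alternates #154, #157, #159 not counted).
Of those, in Precinct 4: #141, #153 → 2.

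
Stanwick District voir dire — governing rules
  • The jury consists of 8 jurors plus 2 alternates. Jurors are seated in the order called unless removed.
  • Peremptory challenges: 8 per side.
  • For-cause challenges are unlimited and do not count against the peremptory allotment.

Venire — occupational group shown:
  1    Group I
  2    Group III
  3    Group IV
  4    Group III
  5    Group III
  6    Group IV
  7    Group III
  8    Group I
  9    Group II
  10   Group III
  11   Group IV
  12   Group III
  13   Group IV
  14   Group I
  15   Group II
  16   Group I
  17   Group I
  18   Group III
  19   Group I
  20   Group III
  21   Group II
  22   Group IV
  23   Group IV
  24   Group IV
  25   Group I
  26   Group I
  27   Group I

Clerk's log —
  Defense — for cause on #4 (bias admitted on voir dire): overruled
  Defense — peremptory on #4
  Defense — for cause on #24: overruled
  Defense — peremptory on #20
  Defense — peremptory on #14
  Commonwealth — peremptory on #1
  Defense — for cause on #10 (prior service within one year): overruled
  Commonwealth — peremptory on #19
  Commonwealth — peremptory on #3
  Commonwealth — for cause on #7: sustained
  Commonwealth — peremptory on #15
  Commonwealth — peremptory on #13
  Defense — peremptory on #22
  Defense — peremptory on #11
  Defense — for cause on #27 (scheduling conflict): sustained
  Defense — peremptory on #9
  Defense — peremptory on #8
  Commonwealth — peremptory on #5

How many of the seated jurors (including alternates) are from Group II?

Removed: #1, #3, #4, #5, #7, #8, #9, #11, #13, #14, #15, #19, #20, #22, #27.
Seated (10 incl. alternates): #2, #6, #10, #12, #16, #17, #18, #21, #23, #24.
Of those, in Group II: #21 → 1.

1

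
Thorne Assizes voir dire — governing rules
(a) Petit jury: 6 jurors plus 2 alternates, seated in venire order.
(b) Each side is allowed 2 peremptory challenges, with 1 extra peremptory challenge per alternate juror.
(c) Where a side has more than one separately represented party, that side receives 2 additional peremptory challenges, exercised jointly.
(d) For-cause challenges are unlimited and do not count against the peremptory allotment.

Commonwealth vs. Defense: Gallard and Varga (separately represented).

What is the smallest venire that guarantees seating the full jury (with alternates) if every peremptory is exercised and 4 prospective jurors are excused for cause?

Seats to fill: 6 + 2 alternates = 8.
Peremptories — Commonwealth: 2 + 1×2 = 4; Defense: 2 + 1×2 + 2 = 6; total 10.
For-cause removals: 4.
Minimum venire: 8 + 10 + 4 = 22.

22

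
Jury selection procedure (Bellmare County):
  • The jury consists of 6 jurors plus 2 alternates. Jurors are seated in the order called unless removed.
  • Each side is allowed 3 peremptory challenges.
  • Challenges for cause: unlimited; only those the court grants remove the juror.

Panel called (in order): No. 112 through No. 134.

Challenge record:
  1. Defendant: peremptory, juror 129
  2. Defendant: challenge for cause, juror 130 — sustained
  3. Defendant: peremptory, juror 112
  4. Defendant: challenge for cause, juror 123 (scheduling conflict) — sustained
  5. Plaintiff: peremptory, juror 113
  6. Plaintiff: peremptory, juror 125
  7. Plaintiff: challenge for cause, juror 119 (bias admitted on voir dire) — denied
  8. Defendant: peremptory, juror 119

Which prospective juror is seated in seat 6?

Removed: #112, #113, #119, #123, #125, #129, #130.
Seating in order: seats 1–6 → #114, #115, #116, #117, #118, #120; alternates → #121, #122.
So seat 6 is #120.

120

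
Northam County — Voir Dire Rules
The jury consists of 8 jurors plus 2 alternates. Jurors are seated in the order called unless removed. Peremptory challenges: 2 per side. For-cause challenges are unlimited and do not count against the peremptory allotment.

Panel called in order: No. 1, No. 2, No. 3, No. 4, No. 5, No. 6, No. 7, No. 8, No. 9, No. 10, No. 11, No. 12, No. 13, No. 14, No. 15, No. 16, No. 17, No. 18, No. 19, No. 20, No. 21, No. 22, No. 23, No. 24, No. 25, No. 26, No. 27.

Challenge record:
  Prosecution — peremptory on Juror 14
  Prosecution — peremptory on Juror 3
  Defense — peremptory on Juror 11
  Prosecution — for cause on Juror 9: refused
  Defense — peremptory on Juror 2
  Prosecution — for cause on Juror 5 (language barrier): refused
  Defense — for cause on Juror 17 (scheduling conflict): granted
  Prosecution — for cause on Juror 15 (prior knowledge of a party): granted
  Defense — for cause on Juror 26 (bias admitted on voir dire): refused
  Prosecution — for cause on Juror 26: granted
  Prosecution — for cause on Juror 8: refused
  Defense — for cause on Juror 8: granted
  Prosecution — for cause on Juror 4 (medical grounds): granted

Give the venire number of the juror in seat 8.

Removed: #2, #3, #4, #8, #11, #14, #15, #17, #26. (#5, #9 stay — for-cause denied.)
Seating in order: seats 1–8 → #1, #5, #6, #7, #9, #10, #12, #13; alternates → #16, #18.
So seat 8 is #13.

13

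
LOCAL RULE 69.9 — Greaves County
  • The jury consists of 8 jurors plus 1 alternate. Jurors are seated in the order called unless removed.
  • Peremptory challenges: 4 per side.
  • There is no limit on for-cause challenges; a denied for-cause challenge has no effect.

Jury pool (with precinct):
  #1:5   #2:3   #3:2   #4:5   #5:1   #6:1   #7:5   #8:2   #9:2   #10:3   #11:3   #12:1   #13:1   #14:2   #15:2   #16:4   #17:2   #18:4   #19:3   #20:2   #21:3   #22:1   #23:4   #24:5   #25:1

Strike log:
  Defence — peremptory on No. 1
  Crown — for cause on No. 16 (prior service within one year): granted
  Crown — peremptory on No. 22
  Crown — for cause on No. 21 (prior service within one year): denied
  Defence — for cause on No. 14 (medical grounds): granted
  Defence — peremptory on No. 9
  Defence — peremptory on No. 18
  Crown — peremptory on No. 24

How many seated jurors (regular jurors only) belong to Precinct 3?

Removed: #1, #9, #14, #16, #18, #22, #24.
Seated jurors 1–8: #2, #3, #4, #5, #6, #7, #8, #10 (alternates #11 not counted).
Of those, in Precinct 3: #2, #10 → 2.

2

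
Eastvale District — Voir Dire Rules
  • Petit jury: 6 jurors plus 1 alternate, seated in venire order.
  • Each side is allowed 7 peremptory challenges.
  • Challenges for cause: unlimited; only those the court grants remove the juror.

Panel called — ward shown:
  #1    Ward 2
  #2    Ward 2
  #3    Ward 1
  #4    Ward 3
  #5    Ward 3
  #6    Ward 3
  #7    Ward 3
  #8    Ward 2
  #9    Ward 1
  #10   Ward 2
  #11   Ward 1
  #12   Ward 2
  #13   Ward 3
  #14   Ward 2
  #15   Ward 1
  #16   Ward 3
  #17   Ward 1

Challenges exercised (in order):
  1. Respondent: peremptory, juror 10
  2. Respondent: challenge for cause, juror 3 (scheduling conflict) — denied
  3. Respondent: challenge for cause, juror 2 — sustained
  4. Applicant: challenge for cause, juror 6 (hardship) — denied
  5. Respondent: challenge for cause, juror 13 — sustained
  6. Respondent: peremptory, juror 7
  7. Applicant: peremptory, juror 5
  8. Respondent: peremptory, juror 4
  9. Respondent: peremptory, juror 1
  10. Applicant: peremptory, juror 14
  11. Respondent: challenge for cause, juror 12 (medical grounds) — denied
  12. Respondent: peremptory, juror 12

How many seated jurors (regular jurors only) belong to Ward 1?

Removed: #1, #2, #4, #5, #7, #10, #12, #13, #14.
Seated jurors 1–6: #3, #6, #8, #9, #11, #15 (alternates #16 not counted).
Of those, in Ward 1: #3, #9, #11, #15 → 4.

4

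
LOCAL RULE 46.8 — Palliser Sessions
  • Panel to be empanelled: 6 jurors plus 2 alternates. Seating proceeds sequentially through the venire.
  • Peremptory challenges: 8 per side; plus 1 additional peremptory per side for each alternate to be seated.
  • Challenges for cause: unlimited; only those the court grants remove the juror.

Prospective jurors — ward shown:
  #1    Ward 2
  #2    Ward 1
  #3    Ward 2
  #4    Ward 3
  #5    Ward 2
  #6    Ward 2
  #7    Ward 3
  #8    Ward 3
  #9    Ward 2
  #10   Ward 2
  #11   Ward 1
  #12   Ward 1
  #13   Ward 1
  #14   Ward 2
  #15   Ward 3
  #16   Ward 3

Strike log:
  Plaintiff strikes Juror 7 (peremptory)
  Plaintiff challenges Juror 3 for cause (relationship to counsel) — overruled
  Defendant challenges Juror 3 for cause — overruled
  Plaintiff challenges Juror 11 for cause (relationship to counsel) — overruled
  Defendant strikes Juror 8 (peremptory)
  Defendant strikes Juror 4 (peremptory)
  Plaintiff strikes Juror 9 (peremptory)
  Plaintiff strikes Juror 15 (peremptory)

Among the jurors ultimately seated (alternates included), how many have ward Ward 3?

0

Removed: #4, #7, #8, #9, #15.
Seated (8 incl. alternates): #1, #2, #3, #5, #6, #10, #11, #12.
None of those are in Ward 3 → 0.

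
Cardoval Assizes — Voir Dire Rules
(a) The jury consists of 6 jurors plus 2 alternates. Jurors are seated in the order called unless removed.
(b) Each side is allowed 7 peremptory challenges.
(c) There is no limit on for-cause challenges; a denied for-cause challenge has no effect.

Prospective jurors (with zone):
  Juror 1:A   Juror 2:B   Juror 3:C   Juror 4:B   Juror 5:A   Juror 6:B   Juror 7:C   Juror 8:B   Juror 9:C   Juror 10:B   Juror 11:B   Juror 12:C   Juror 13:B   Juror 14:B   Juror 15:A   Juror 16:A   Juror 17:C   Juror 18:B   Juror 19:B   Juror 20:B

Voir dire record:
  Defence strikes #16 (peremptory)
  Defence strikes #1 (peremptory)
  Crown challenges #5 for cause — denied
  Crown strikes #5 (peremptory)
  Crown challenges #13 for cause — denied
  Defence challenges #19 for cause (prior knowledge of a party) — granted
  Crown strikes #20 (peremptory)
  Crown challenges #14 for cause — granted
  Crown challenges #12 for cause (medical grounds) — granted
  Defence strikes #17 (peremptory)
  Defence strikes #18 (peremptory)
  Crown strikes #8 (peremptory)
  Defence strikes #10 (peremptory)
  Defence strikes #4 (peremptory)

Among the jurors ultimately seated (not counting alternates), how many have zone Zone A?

0

Removed: #1, #4, #5, #8, #10, #12, #14, #16, #17, #18, #19, #20.
Seated jurors 1–6: #2, #3, #6, #7, #9, #11 (alternates #13, #15 not counted).
None of those are in Zone A → 0.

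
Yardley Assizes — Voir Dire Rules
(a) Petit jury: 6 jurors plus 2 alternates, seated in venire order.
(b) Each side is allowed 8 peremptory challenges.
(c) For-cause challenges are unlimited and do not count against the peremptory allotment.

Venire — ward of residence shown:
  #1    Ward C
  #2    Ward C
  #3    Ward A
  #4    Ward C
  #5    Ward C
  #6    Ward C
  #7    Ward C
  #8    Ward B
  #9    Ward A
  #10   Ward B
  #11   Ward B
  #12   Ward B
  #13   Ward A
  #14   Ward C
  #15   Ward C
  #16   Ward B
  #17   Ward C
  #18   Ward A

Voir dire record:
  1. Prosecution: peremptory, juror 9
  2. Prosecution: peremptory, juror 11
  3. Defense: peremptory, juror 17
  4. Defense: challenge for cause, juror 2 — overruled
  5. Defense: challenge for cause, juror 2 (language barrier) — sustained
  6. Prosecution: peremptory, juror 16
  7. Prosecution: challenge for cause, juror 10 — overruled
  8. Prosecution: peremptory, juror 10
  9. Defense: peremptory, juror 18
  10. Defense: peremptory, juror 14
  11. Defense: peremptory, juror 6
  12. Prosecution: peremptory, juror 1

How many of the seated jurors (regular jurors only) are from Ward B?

Removed: #1, #2, #6, #9, #10, #11, #14, #16, #17, #18.
Seated jurors 1–6: #3, #4, #5, #7, #8, #12 (alternates #13, #15 not counted).
Of those, in Ward B: #8, #12 → 2.

2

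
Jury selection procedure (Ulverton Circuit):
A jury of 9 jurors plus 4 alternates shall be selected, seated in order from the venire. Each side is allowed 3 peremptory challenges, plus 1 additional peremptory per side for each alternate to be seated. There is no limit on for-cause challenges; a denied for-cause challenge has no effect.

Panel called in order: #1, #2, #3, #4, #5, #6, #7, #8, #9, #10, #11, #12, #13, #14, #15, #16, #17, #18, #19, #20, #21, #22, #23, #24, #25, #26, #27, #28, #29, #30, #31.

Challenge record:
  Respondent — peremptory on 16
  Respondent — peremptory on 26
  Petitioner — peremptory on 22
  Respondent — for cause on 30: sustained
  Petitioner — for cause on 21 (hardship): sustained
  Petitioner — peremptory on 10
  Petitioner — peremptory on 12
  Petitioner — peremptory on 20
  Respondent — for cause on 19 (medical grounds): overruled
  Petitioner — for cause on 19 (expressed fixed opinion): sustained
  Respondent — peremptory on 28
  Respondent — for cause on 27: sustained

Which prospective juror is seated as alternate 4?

15

Removed: #10, #12, #16, #19, #20, #21, #22, #26, #27, #28, #30.
Seating in order: seats 1–9 → #1, #2, #3, #4, #5, #6, #7, #8, #9; alternates → #11, #13, #14, #15.
So alternate 4 is #15.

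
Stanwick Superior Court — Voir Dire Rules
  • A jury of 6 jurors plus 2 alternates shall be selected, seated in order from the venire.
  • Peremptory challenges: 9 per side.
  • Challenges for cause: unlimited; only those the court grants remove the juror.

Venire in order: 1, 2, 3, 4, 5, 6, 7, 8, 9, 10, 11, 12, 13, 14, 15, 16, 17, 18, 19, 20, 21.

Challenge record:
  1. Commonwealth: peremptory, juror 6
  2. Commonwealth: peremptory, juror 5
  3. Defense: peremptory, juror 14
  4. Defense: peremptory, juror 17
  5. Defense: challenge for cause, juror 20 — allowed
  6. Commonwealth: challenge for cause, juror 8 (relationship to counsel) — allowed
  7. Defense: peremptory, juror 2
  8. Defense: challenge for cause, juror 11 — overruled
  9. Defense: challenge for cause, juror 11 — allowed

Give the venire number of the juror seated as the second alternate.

13

Removed: #2, #5, #6, #8, #11, #14, #17, #20.
Filling seats in venire order through position 8: #1, #3, #4, #7, #9, #10, #12, #13.
So alternate 2 is #13.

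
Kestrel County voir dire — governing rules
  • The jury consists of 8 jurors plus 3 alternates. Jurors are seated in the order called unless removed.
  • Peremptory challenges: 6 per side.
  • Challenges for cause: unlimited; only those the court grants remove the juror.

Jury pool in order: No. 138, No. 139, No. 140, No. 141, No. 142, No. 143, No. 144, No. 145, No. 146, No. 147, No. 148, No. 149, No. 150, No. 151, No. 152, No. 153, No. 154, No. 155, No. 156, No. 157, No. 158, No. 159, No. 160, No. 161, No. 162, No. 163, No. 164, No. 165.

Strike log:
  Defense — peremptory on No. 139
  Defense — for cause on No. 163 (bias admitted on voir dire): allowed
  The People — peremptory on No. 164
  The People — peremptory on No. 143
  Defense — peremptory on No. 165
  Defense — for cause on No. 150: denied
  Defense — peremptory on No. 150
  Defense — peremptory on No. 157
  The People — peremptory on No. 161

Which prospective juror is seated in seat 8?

Removed: #139, #143, #150, #157, #161, #163, #164, #165.
Seating in order: seats 1–8 → #138, #140, #141, #142, #144, #145, #146, #147; alternates → #148, #149, #151.
So seat 8 is #147.

147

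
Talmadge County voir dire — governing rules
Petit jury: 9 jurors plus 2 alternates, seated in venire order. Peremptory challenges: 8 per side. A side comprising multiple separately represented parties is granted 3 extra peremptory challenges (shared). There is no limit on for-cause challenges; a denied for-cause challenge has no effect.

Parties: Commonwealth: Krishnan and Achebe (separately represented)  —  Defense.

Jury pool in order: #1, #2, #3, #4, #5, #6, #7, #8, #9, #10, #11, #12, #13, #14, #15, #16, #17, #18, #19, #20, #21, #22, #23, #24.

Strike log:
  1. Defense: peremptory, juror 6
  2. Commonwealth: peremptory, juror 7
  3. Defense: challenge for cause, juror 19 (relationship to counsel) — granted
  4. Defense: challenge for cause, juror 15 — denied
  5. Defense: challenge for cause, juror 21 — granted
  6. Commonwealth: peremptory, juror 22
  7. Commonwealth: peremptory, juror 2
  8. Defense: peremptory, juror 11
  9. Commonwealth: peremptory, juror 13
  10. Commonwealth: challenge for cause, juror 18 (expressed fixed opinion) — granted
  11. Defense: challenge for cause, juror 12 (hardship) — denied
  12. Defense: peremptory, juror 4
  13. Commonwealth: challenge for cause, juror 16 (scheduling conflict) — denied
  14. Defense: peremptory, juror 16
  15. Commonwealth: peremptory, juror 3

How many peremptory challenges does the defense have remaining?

4

Defense allotment: 8.
Defense peremptories used: #6, #11, #4, #16 — 4 (for-cause on #19, #15, #21, #12 don't count).
Remaining: 8 − 4 = 4.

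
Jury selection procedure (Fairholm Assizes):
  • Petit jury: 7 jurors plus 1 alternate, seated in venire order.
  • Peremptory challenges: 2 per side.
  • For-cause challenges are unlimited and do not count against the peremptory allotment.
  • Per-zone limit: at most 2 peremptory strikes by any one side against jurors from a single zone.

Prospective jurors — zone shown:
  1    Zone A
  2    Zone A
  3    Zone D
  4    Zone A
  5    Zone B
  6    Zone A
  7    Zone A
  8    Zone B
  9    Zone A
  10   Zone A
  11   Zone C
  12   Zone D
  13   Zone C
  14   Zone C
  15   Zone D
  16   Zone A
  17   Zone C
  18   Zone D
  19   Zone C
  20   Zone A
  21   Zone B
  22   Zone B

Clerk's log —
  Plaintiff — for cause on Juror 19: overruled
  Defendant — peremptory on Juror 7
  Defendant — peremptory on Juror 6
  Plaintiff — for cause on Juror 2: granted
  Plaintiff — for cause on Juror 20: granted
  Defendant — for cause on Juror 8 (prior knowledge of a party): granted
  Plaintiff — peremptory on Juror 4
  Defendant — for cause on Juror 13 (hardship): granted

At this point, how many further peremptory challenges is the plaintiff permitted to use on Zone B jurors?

1

Plaintiff peremptories so far: #4 — 1 of 2 used, 1 left overall.
Against Zone B: none yet — per-zone cap 2 leaves 2.
Binding limit: min(1, 2) = 1.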